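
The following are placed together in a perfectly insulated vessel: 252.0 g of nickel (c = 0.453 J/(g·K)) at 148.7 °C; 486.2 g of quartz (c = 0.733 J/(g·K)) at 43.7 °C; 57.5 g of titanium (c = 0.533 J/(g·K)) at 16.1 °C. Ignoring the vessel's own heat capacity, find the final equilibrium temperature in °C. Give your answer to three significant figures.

T_f = 65.9 °C

Σ mᵢcᵢ(T − Tᵢ) = 0  ⇒  T = Σ mᵢcᵢTᵢ / Σ mᵢcᵢ
Σ mᵢcᵢ = 252.0×0.453 + 486.2×0.733 + 57.5×0.533 = 501.1881
Σ mᵢcᵢTᵢ = 114.156×148.7 + 356.3846×43.7 + 30.6475×16.1 = 33042
T = 33042 / 501.1881 = 65.93 °C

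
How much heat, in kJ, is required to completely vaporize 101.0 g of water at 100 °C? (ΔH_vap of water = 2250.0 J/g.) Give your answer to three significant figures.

q = 227 kJ

q = m × ΔH_vap = 101.0 × 2250.0 = 227300 J = 227 kJ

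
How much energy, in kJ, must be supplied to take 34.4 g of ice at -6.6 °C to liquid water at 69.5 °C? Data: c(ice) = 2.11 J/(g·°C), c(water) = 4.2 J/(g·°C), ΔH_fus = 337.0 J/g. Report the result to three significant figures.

q = 22.1 kJ

q1 (heat ice -6.6→0.0 °C): 34.4 × 2.11 × 6.6 = 479 J
q2 (melt at 0 °C): 34.4 × 337.0 = 11593 J
q3 (heat water 0.0→69.5 °C): 34.4 × 4.2 × 69.5 = 10041 J
Total: 479 + 11593 + 10041 = 22113 J = 22.1 kJ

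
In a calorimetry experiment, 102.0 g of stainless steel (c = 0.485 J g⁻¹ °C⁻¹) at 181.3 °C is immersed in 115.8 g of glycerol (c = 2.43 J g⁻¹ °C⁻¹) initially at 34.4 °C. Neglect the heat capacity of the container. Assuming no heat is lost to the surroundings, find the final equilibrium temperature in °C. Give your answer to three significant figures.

Heat lost by stainless steel = heat gained by glycerol.
(102.0)(0.485)(181.3 − T) = (115.8)(2.43)(T − 34.4)
49.47 (181.3 − T) = 281.394 (T − 34.4)
8968.9 − 49.47 T = 281.394 T − 9680.0
18648.9 = 330.864 T
T = 56.36 °C

T_f = 56.4 °C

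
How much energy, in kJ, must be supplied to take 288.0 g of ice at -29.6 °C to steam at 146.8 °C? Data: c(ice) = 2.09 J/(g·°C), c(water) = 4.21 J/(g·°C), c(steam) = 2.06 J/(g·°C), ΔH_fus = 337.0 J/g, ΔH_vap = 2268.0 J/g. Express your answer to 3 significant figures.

q = 917 kJ

q1 (heat ice -29.6→0.0 °C): 288.0 × 2.09 × 29.6 = 17817 J
q2 (melt at 0 °C): 288.0 × 337.0 = 97056 J
q3 (heat water 0.0→100.0 °C): 288.0 × 4.21 × 100.0 = 121248 J
q4 (vaporize at 100 °C): 288.0 × 2268.0 = 653184 J
q5 (heat steam 100.0→146.8 °C): 288.0 × 2.06 × 46.8 = 27766 J
Total: 17817 + 97056 + 121248 + 653184 + 27766 = 917071 J = 917 kJ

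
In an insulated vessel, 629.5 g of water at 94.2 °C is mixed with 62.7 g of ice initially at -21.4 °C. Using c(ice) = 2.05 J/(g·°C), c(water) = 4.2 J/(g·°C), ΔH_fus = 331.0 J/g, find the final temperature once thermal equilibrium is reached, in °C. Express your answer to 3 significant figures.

Heat to bring ice to 0 °C and melt it: q₁ = 62.7×2.05×21.4 + 62.7×331.0 = 23504 J
Heat the water can supply cooling to 0 °C: 629.5×4.2×94.2 = 249055 J > q₁, so all ice melts.
Energy balance: 629.5×4.2×(94.2 − T) = 23504 + 62.7×4.2×(T − 0)
2643.9(94.2 − T) = 23504 + 263.34 T
249055 − 23504 = 2907.24 T
T = 225551 / 2907.24 = 77.58 °C

T_f = 77.6 °C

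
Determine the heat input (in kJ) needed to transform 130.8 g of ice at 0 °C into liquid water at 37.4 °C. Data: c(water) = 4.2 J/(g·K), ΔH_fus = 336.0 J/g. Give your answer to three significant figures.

q = 64.5 kJ

q1 (melt at 0 °C): 130.8 × 336.0 = 43949 J
q2 (heat water 0.0→37.4 °C): 130.8 × 4.2 × 37.4 = 20546 J
Total: 43949 + 20546 = 64495 J = 64.5 kJ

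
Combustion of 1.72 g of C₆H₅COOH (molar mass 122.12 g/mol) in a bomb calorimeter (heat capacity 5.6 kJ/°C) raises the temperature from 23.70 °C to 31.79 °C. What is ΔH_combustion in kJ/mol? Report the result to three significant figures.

ΔT = 31.79 − 23.70 = 8.09 °C
q_cal = C_cal × ΔT = 5.6 × 8.09 = 45.304 kJ
n = 1.72 / 122.12 = 0.01408 mol
q_rxn = −q_cal = -45.304 kJ
ΔH = -45.304 / 0.01408 = -3218 kJ/mol

ΔH = -3220 kJ/mol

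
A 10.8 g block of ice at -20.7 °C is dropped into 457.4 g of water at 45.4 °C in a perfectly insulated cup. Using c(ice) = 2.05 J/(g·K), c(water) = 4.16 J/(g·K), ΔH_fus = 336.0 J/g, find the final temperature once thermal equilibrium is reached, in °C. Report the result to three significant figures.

Heat to bring ice to 0 °C and melt it: q₁ = 10.8×2.05×20.7 + 10.8×336.0 = 4087.1 J
Heat the water can supply cooling to 0 °C: 457.4×4.16×45.4 = 86386.4 J > q₁, so all ice melts.
Energy balance: 457.4×4.16×(45.4 − T) = 4087.1 + 10.8×4.16×(T − 0)
1902.784(45.4 − T) = 4087.1 + 44.928 T
86386.4 − 4087.1 = 1947.712 T
T = 82299.3 / 1947.712 = 42.25 °C

T_f = 42.3 °C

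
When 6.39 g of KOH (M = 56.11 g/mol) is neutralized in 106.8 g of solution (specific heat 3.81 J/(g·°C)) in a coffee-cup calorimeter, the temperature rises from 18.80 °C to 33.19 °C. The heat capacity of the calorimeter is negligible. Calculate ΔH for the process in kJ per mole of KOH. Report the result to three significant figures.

|ΔT| = |33.19 − 18.80| = 14.39 °C
|q_surr| = (106.8 × 3.81) × 14.39 = 406.908 × 14.39 = 5855 J
n(KOH) = 6.39 / 56.11 = 0.1139 mol
Temperature rose, so q_rxn = −|q_surr| = -5.855 kJ
ΔH = q_rxn / n = -51.40 kJ/mol

ΔH = -51.4 kJ/mol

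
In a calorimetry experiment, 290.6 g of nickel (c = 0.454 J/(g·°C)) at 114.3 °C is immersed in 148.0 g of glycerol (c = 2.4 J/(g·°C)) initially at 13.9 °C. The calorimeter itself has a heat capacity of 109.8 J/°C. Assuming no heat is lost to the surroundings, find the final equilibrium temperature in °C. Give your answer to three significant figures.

Heat lost by nickel = heat gained by glycerol + calorimeter.
(290.6)(0.454)(114.3 − T) = [(148.0)(2.4) + 109.8](T − 13.9)
131.9324 (114.3 − T) = 465.0 (T − 13.9)
15080 − 131.9324 T = 465.0 T − 6463.5
21543.5 = 596.9324 T
T = 36.09 °C

T_f = 36.1 °C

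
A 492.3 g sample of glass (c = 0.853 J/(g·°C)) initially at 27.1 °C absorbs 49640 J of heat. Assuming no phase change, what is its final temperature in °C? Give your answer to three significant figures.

T_f = 145 °C

ΔT = q / (m c) = 49640 / (492.3 × 0.853) = 118.2 °C
T_f = 27.1 + 118.2 = 145.3 °C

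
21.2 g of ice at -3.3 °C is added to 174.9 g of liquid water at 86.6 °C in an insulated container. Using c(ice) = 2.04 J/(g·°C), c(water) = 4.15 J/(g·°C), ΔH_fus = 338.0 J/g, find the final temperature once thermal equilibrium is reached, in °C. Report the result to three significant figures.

Heat to bring ice to 0 °C and melt it: q₁ = 21.2×2.04×3.3 + 21.2×338.0 = 7308.3 J
Heat the water can supply cooling to 0 °C: 174.9×4.15×86.6 = 62857.3 J > q₁, so all ice melts.
Energy balance: 174.9×4.15×(86.6 − T) = 7308.3 + 21.2×4.15×(T − 0)
725.835(86.6 − T) = 7308.3 + 87.98 T
62857.3 − 7308.3 = 813.815 T
T = 55549.0 / 813.815 = 68.26 °C

T_f = 68.3 °C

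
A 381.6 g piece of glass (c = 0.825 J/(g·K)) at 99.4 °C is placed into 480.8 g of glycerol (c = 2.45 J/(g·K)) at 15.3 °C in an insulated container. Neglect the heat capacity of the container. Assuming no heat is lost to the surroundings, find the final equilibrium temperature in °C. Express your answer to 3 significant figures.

T_f = 33.0 °C

Heat lost by glass = heat gained by glycerol.
(381.6)(0.825)(99.4 − T) = (480.8)(2.45)(T − 15.3)
314.82 (99.4 − T) = 1177.96 (T − 15.3)
31293 − 314.82 T = 1177.96 T − 18023
49316 = 1492.78 T
T = 33.04 °C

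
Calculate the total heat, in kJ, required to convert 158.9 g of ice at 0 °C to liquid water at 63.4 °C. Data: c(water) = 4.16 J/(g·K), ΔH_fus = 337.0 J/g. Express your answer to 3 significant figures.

q = 95.5 kJ

q1 (melt at 0 °C): 158.9 × 337.0 = 53549 J
q2 (heat water 0.0→63.4 °C): 158.9 × 4.16 × 63.4 = 41909 J
Total: 53549 + 41909 = 95458 J = 95.5 kJ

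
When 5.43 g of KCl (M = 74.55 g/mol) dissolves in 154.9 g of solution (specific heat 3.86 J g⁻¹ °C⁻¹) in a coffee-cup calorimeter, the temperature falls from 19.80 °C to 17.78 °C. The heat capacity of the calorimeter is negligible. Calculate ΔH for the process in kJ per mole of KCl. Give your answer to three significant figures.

ΔH = 16.6 kJ/mol

|ΔT| = |17.78 − 19.80| = 2.02 °C
|q_surr| = (154.9 × 3.86) × 2.02 = 597.914 × 2.02 = 1208 J
n(KCl) = 5.43 / 74.55 = 0.07284 mol
Temperature fell, so q_rxn = +|q_surr| = 1.208 kJ
ΔH = q_rxn / n = 16.58 kJ/mol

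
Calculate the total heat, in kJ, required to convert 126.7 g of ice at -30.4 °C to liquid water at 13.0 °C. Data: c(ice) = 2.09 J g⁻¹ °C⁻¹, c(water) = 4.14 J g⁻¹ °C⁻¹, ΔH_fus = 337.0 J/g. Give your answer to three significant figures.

q1 (heat ice -30.4→0.0 °C): 126.7 × 2.09 × 30.4 = 8050 J
q2 (melt at 0 °C): 126.7 × 337.0 = 42698 J
q3 (heat water 0.0→13.0 °C): 126.7 × 4.14 × 13.0 = 6819 J
Total: 8050 + 42698 + 6819 = 57567 J = 57.6 kJ

q = 57.6 kJ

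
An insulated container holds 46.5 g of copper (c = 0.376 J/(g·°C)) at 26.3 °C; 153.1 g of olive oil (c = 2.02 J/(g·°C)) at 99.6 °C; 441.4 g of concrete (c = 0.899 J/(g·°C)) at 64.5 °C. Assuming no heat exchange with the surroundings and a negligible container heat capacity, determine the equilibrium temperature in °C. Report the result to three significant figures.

T_f = 78.6 °C

Σ mᵢcᵢ(T − Tᵢ) = 0  ⇒  T = Σ mᵢcᵢTᵢ / Σ mᵢcᵢ
Σ mᵢcᵢ = 46.5×0.376 + 153.1×2.02 + 441.4×0.899 = 723.5646
Σ mᵢcᵢTᵢ = 17.484×26.3 + 309.262×99.6 + 396.8186×64.5 = 56857
T = 56857 / 723.5646 = 78.58 °C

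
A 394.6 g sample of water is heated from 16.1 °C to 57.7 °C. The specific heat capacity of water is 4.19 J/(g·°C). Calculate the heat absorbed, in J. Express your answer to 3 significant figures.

q = 68800 J

q = m c ΔT = 394.6 × 4.19 × (57.7 − 16.1)
q = 394.6 × 4.19 × 41.6 = 68780 J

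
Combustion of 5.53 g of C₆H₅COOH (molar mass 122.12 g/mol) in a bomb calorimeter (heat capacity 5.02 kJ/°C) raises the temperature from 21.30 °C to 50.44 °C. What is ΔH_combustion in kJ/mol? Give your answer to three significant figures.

ΔT = 50.44 − 21.30 = 29.14 °C
q_cal = C_cal × ΔT = 5.02 × 29.14 = 146.2828 kJ
n = 5.53 / 122.12 = 0.04528 mol
q_rxn = −q_cal = -146.2828 kJ
ΔH = -146.2828 / 0.04528 = -3231 kJ/mol

ΔH = -3230 kJ/mol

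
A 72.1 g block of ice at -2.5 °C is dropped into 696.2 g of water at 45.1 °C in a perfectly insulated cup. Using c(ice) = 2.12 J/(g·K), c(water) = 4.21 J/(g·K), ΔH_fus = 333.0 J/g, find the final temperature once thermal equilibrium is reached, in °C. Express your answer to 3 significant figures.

Heat to bring ice to 0 °C and melt it: q₁ = 72.1×2.12×2.5 + 72.1×333.0 = 24391 J
Heat the water can supply cooling to 0 °C: 696.2×4.21×45.1 = 132188 J > q₁, so all ice melts.
Energy balance: 696.2×4.21×(45.1 − T) = 24391 + 72.1×4.21×(T − 0)
2931.002(45.1 − T) = 24391 + 303.541 T
132188 − 24391 = 3234.543 T
T = 107797 / 3234.543 = 33.33 °C

T_f = 33.3 °C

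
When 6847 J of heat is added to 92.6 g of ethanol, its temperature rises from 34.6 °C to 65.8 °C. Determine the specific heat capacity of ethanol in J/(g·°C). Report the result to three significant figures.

c = 2.37 J/(g·°C)

c = q / (m ΔT) = 6847 / (92.6 × 31.2)
c = 6847 / 2889.12 = 2.37 J/(g·°C)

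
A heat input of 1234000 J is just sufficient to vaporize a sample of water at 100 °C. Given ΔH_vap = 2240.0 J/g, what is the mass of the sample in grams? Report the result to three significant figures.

m = 551 g

m = q / ΔH_vap = 1234000 J / 2240.0 J/g = 551 g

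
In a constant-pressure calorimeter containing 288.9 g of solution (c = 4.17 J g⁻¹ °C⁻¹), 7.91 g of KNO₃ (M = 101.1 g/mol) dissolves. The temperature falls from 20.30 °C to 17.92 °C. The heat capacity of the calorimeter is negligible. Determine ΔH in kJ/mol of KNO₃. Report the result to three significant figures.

|ΔT| = |17.92 − 20.30| = 2.38 °C
|q_surr| = (288.9 × 4.17) × 2.38 = 1204.713 × 2.38 = 2867 J
n(KNO₃) = 7.91 / 101.1 = 0.07824 mol
Temperature fell, so q_rxn = +|q_surr| = 2.867 kJ
ΔH = q_rxn / n = 36.64 kJ/mol

ΔH = 36.6 kJ/mol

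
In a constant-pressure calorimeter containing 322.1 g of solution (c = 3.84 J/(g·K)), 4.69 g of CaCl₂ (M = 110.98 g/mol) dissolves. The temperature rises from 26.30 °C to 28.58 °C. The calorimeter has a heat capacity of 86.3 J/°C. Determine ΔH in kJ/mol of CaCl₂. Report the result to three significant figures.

ΔH = -71.4 kJ/mol

|ΔT| = |28.58 − 26.30| = 2.28 °C
|q_surr| = (322.1 × 3.84 + 86.3) × 2.28 = 1323.164 × 2.28 = 3017 J
n(CaCl₂) = 4.69 / 110.98 = 0.04226 mol
Temperature rose, so q_rxn = −|q_surr| = -3.017 kJ
ΔH = q_rxn / n = -71.39 kJ/mol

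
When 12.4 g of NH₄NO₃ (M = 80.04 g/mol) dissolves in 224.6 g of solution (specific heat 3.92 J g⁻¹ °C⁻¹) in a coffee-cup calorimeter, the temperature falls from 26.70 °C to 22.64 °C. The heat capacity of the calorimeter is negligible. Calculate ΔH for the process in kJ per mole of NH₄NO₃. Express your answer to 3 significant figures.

|ΔT| = |22.64 − 26.70| = 4.06 °C
|q_surr| = (224.6 × 3.92) × 4.06 = 880.432 × 4.06 = 3575 J
n(NH₄NO₃) = 12.4 / 80.04 = 0.1549 mol
Temperature fell, so q_rxn = +|q_surr| = 3.575 kJ
ΔH = q_rxn / n = 23.08 kJ/mol

ΔH = 23.1 kJ/mol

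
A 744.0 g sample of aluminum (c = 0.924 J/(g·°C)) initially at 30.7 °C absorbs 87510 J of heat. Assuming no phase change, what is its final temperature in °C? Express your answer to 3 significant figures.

ΔT = q / (m c) = 87510 / (744.0 × 0.924) = 127.3 °C
T_f = 30.7 + 127.3 = 158.0 °C

T_f = 158 °C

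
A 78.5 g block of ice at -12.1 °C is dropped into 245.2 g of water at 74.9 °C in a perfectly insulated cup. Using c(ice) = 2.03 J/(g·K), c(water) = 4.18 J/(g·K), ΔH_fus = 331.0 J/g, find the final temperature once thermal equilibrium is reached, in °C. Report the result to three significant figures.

Heat to bring ice to 0 °C and melt it: q₁ = 78.5×2.03×12.1 + 78.5×331.0 = 27912 J
Heat the water can supply cooling to 0 °C: 245.2×4.18×74.9 = 76767.7 J > q₁, so all ice melts.
Energy balance: 245.2×4.18×(74.9 − T) = 27912 + 78.5×4.18×(T − 0)
1024.936(74.9 − T) = 27912 + 328.13 T
76767.7 − 27912 = 1353.066 T
T = 48855.7 / 1353.066 = 36.11 °C

T_f = 36.1 °C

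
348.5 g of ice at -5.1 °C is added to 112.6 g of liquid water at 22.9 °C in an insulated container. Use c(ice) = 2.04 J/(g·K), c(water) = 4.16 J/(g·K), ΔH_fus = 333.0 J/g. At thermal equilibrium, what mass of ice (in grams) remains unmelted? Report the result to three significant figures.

m_ice remaining = 327 g

Heat to warm all ice to 0 °C: 348.5×2.04×5.1 = 3625.8 J
Heat released by water cooling to 0 °C: 112.6×4.16×22.9 = 10727 J
10727 J < 3625.8 + 348.5×333.0 = 119676.3 J, so not all ice melts; final T = 0 °C.
Heat left for melting: 10727 − 3625.8 = 7101.2 J
Mass melted = 7101.2 / 333.0 = 21.32 g
Ice remaining = 348.5 − 21.32 = 327.18 g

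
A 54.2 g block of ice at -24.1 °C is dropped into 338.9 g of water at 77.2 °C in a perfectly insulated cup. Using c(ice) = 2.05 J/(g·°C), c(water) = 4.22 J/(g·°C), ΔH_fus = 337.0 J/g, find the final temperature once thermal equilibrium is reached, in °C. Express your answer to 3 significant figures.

T_f = 53.9 °C

Heat to bring ice to 0 °C and melt it: q₁ = 54.2×2.05×24.1 + 54.2×337.0 = 20943 J
Heat the water can supply cooling to 0 °C: 338.9×4.22×77.2 = 110408 J > q₁, so all ice melts.
Energy balance: 338.9×4.22×(77.2 − T) = 20943 + 54.2×4.22×(T − 0)
1430.158(77.2 − T) = 20943 + 228.724 T
110408 − 20943 = 1658.882 T
T = 89465 / 1658.882 = 53.93 °C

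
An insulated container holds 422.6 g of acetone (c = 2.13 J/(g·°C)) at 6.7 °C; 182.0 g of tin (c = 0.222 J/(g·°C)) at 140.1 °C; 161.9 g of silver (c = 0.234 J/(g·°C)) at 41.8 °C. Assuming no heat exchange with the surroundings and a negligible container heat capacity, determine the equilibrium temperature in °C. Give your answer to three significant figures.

Σ mᵢcᵢ(T − Tᵢ) = 0  ⇒  T = Σ mᵢcᵢTᵢ / Σ mᵢcᵢ
Σ mᵢcᵢ = 422.6×2.13 + 182.0×0.222 + 161.9×0.234 = 978.4266
Σ mᵢcᵢTᵢ = 900.138×6.7 + 40.404×140.1 + 37.8846×41.8 = 13275
T = 13275 / 978.4266 = 13.57 °C

T_f = 13.6 °C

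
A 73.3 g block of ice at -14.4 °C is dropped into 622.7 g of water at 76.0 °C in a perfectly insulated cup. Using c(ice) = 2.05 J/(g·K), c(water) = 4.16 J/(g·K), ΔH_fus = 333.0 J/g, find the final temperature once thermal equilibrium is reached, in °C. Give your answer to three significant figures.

Heat to bring ice to 0 °C and melt it: q₁ = 73.3×2.05×14.4 + 73.3×333.0 = 26573 J
Heat the water can supply cooling to 0 °C: 622.7×4.16×76.0 = 196873 J > q₁, so all ice melts.
Energy balance: 622.7×4.16×(76.0 − T) = 26573 + 73.3×4.16×(T − 0)
2590.432(76.0 − T) = 26573 + 304.928 T
196873 − 26573 = 2895.360 T
T = 170300 / 2895.360 = 58.82 °C

T_f = 58.8 °C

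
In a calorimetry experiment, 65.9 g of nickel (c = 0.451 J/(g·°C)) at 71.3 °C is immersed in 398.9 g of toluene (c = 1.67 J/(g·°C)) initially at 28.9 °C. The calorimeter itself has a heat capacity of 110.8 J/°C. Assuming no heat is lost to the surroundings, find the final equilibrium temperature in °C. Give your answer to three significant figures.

Heat lost by nickel = heat gained by toluene + calorimeter.
(65.9)(0.451)(71.3 − T) = [(398.9)(1.67) + 110.8](T − 28.9)
29.7209 (71.3 − T) = 776.963 (T − 28.9)
2119.1 − 29.7209 T = 776.963 T − 22454
24573.1 = 806.6839 T
T = 30.46 °C

T_f = 30.5 °C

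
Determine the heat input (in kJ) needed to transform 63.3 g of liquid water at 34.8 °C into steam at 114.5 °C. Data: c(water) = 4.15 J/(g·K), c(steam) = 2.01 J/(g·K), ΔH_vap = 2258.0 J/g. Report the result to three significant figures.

q1 (heat water 34.8→100.0 °C): 63.3 × 4.15 × 65.2 = 17128 J
q2 (vaporize at 100 °C): 63.3 × 2258.0 = 142931 J
q3 (heat steam 100.0→114.5 °C): 63.3 × 2.01 × 14.5 = 1845 J
Total: 17128 + 142931 + 1845 = 161904 J = 162 kJ

q = 162 kJ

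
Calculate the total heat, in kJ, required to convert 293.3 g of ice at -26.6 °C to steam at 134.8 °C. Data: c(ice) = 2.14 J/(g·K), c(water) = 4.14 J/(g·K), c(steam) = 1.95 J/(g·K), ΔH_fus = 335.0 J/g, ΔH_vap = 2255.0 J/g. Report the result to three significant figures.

q = 918 kJ

q1 (heat ice -26.6→0.0 °C): 293.3 × 2.14 × 26.6 = 16696 J
q2 (melt at 0 °C): 293.3 × 335.0 = 98256 J
q3 (heat water 0.0→100.0 °C): 293.3 × 4.14 × 100.0 = 121426 J
q4 (vaporize at 100 °C): 293.3 × 2255.0 = 661392 J
q5 (heat steam 100.0→134.8 °C): 293.3 × 1.95 × 34.8 = 19903 J
Total: 16696 + 98256 + 121426 + 661392 + 19903 = 917673 J = 918 kJ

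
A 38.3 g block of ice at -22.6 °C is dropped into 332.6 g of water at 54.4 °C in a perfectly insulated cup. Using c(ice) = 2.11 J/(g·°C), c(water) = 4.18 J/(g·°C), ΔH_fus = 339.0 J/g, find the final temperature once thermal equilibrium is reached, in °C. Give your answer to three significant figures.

Heat to bring ice to 0 °C and melt it: q₁ = 38.3×2.11×22.6 + 38.3×339.0 = 14810 J
Heat the water can supply cooling to 0 °C: 332.6×4.18×54.4 = 75630.6 J > q₁, so all ice melts.
Energy balance: 332.6×4.18×(54.4 − T) = 14810 + 38.3×4.18×(T − 0)
1390.268(54.4 − T) = 14810 + 160.094 T
75630.6 − 14810 = 1550.362 T
T = 60820.6 / 1550.362 = 39.23 °C

T_f = 39.2 °C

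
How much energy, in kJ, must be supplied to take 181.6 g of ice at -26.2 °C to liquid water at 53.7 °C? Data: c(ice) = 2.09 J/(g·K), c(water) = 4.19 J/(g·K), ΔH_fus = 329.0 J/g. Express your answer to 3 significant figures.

q = 111 kJ

q1 (heat ice -26.2→0.0 °C): 181.6 × 2.09 × 26.2 = 9944 J
q2 (melt at 0 °C): 181.6 × 329.0 = 59746 J
q3 (heat water 0.0→53.7 °C): 181.6 × 4.19 × 53.7 = 40861 J
Total: 9944 + 59746 + 40861 = 110551 J = 111 kJ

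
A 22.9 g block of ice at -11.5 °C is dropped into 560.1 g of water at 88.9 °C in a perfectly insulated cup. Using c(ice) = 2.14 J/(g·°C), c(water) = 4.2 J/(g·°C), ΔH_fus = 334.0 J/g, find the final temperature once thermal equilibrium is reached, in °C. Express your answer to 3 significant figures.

T_f = 82.1 °C

Heat to bring ice to 0 °C and melt it: q₁ = 22.9×2.14×11.5 + 22.9×334.0 = 8212.2 J
Heat the water can supply cooling to 0 °C: 560.1×4.2×88.9 = 209130 J > q₁, so all ice melts.
Energy balance: 560.1×4.2×(88.9 − T) = 8212.2 + 22.9×4.2×(T − 0)
2352.42(88.9 − T) = 8212.2 + 96.18 T
209130 − 8212.2 = 2448.60 T
T = 200917.8 / 2448.60 = 82.05 °C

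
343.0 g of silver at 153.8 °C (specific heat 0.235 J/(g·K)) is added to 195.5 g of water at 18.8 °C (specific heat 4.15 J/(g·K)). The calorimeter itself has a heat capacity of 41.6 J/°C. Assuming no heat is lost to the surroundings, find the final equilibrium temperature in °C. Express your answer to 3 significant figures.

T_f = 30.5 °C

Heat lost by silver = heat gained by water + calorimeter.
(343.0)(0.235)(153.8 − T) = [(195.5)(4.15) + 41.6](T − 18.8)
80.605 (153.8 − T) = 852.925 (T − 18.8)
12397 − 80.605 T = 852.925 T − 16035
28432 = 933.530 T
T = 30.46 °C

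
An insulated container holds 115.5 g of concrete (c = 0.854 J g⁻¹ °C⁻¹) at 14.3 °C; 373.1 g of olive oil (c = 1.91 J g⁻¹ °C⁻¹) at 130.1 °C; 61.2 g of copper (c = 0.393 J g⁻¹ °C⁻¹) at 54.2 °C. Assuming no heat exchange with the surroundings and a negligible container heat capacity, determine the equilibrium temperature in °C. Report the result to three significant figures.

T_f = 114 °C

Σ mᵢcᵢ(T − Tᵢ) = 0  ⇒  T = Σ mᵢcᵢTᵢ / Σ mᵢcᵢ
Σ mᵢcᵢ = 115.5×0.854 + 373.1×1.91 + 61.2×0.393 = 835.3096
Σ mᵢcᵢTᵢ = 98.637×14.3 + 712.621×130.1 + 24.0516×54.2 = 95426
T = 95426 / 835.3096 = 114.2 °C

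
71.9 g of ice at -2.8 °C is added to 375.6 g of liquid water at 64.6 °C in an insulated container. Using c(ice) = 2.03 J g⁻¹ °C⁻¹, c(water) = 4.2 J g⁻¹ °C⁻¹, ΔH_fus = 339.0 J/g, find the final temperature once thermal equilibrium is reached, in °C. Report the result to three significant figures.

Heat to bring ice to 0 °C and melt it: q₁ = 71.9×2.03×2.8 + 71.9×339.0 = 24783 J
Heat the water can supply cooling to 0 °C: 375.6×4.2×64.6 = 101908 J > q₁, so all ice melts.
Energy balance: 375.6×4.2×(64.6 − T) = 24783 + 71.9×4.2×(T − 0)
1577.52(64.6 − T) = 24783 + 301.98 T
101908 − 24783 = 1879.50 T
T = 77125 / 1879.50 = 41.03 °C

T_f = 41.0 °C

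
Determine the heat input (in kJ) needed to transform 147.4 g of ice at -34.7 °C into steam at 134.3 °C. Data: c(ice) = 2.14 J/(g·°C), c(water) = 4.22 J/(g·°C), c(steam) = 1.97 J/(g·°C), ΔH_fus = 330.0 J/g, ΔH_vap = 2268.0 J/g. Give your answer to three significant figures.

q = 466 kJ

q1 (heat ice -34.7→0.0 °C): 147.4 × 2.14 × 34.7 = 10946 J
q2 (melt at 0 °C): 147.4 × 330.0 = 48642 J
q3 (heat water 0.0→100.0 °C): 147.4 × 4.22 × 100.0 = 62203 J
q4 (vaporize at 100 °C): 147.4 × 2268.0 = 334303 J
q5 (heat steam 100.0→134.3 °C): 147.4 × 1.97 × 34.3 = 9960 J
Total: 10946 + 48642 + 62203 + 334303 + 9960 = 466054 J = 466 kJ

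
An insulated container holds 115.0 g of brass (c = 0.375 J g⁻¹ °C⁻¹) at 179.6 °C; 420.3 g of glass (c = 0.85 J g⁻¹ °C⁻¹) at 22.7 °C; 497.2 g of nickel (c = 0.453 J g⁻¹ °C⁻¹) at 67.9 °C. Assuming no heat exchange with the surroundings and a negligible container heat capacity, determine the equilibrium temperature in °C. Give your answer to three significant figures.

Σ mᵢcᵢ(T − Tᵢ) = 0  ⇒  T = Σ mᵢcᵢTᵢ / Σ mᵢcᵢ
Σ mᵢcᵢ = 115.0×0.375 + 420.3×0.85 + 497.2×0.453 = 625.6116
Σ mᵢcᵢTᵢ = 43.125×179.6 + 357.255×22.7 + 225.2316×67.9 = 31148
T = 31148 / 625.6116 = 49.79 °C

T_f = 49.8 °C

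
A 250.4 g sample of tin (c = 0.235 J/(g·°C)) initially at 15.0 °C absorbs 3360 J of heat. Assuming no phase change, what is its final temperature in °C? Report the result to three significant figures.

T_f = 72.1 °C

ΔT = q / (m c) = 3360 / (250.4 × 0.235) = 57.10 °C
T_f = 15.0 + 57.10 = 72.10 °C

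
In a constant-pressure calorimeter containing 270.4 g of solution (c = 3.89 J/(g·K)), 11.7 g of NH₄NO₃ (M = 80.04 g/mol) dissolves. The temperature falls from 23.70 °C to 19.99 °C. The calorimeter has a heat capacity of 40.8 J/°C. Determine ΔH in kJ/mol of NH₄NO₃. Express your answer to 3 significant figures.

ΔH = 27.7 kJ/mol

|ΔT| = |19.99 − 23.70| = 3.71 °C
|q_surr| = (270.4 × 3.89 + 40.8) × 3.71 = 1092.656 × 3.71 = 4054 J
n(NH₄NO₃) = 11.7 / 80.04 = 0.1462 mol
Temperature fell, so q_rxn = +|q_surr| = 4.054 kJ
ΔH = q_rxn / n = 27.73 kJ/mol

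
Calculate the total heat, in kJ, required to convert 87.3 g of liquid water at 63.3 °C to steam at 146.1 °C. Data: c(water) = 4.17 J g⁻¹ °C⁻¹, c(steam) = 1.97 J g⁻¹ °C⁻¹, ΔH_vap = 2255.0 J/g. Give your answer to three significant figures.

q = 218 kJ

q1 (heat water 63.3→100.0 °C): 87.3 × 4.17 × 36.7 = 13360 J
q2 (vaporize at 100 °C): 87.3 × 2255.0 = 196862 J
q3 (heat steam 100.0→146.1 °C): 87.3 × 1.97 × 46.1 = 7928 J
Total: 13360 + 196862 + 7928 = 218150 J = 218 kJ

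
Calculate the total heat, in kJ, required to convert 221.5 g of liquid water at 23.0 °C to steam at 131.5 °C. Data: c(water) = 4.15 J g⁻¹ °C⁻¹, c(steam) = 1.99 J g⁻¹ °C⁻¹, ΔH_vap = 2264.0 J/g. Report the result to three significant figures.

q1 (heat water 23.0→100.0 °C): 221.5 × 4.15 × 77.0 = 70780 J
q2 (vaporize at 100 °C): 221.5 × 2264.0 = 501476 J
q3 (heat steam 100.0→131.5 °C): 221.5 × 1.99 × 31.5 = 13885 J
Total: 70780 + 501476 + 13885 = 586141 J = 586 kJ

q = 586 kJ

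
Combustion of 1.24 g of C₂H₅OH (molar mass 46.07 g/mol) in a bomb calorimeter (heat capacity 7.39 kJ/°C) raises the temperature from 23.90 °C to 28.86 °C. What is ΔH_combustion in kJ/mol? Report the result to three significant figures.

ΔH = -1360 kJ/mol

ΔT = 28.86 − 23.90 = 4.96 °C
q_cal = C_cal × ΔT = 7.39 × 4.96 = 36.6544 kJ
n = 1.24 / 46.07 = 0.02692 mol
q_rxn = −q_cal = -36.6544 kJ
ΔH = -36.6544 / 0.02692 = -1362 kJ/mol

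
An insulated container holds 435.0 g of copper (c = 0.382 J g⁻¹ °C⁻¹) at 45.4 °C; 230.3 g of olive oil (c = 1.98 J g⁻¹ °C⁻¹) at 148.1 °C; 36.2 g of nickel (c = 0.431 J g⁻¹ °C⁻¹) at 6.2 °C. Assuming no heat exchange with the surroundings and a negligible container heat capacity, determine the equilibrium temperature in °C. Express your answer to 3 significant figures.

Σ mᵢcᵢ(T − Tᵢ) = 0  ⇒  T = Σ mᵢcᵢTᵢ / Σ mᵢcᵢ
Σ mᵢcᵢ = 435.0×0.382 + 230.3×1.98 + 36.2×0.431 = 637.7662
Σ mᵢcᵢTᵢ = 166.17×45.4 + 455.994×148.1 + 15.6022×6.2 = 75174
T = 75174 / 637.7662 = 117.9 °C

T_f = 118 °C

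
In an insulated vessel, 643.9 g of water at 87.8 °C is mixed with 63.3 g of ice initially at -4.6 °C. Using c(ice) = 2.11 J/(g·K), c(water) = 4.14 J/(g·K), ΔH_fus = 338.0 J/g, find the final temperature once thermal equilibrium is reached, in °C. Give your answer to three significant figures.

T_f = 72.4 °C

Heat to bring ice to 0 °C and melt it: q₁ = 63.3×2.11×4.6 + 63.3×338.0 = 22010 J
Heat the water can supply cooling to 0 °C: 643.9×4.14×87.8 = 234052 J > q₁, so all ice melts.
Energy balance: 643.9×4.14×(87.8 − T) = 22010 + 63.3×4.14×(T − 0)
2665.746(87.8 − T) = 22010 + 262.062 T
234052 − 22010 = 2927.808 T
T = 212042 / 2927.808 = 72.42 °C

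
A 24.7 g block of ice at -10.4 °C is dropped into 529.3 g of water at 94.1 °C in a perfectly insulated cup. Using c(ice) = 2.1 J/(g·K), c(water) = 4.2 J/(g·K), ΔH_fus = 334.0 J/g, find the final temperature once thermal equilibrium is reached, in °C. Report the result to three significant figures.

T_f = 86.1 °C

Heat to bring ice to 0 °C and melt it: q₁ = 24.7×2.1×10.4 + 24.7×334.0 = 8789.2 J
Heat the water can supply cooling to 0 °C: 529.3×4.2×94.1 = 209190 J > q₁, so all ice melts.
Energy balance: 529.3×4.2×(94.1 − T) = 8789.2 + 24.7×4.2×(T − 0)
2223.06(94.1 − T) = 8789.2 + 103.74 T
209190 − 8789.2 = 2326.80 T
T = 200400.8 / 2326.80 = 86.13 °C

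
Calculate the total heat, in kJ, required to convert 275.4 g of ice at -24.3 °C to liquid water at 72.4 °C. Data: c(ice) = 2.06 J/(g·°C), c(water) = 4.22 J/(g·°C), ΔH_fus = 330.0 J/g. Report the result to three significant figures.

q1 (heat ice -24.3→0.0 °C): 275.4 × 2.06 × 24.3 = 13786 J
q2 (melt at 0 °C): 275.4 × 330.0 = 90882 J
q3 (heat water 0.0→72.4 °C): 275.4 × 4.22 × 72.4 = 84142 J
Total: 13786 + 90882 + 84142 = 188810 J = 189 kJ

q = 189 kJ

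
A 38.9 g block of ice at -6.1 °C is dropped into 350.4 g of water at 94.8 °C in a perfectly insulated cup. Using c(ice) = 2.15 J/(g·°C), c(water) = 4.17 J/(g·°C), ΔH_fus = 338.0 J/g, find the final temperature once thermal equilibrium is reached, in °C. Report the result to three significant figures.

T_f = 76.9 °C

Heat to bring ice to 0 °C and melt it: q₁ = 38.9×2.15×6.1 + 38.9×338.0 = 13658 J
Heat the water can supply cooling to 0 °C: 350.4×4.17×94.8 = 138519 J > q₁, so all ice melts.
Energy balance: 350.4×4.17×(94.8 − T) = 13658 + 38.9×4.17×(T − 0)
1461.168(94.8 − T) = 13658 + 162.213 T
138519 − 13658 = 1623.381 T
T = 124861 / 1623.381 = 76.91 °C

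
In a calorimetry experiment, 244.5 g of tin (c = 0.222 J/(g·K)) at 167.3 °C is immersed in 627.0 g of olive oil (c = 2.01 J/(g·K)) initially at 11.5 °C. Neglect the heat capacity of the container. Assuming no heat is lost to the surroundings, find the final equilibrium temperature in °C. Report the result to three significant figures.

T_f = 17.9 °C

Heat lost by tin = heat gained by olive oil.
(244.5)(0.222)(167.3 − T) = (627.0)(2.01)(T − 11.5)
54.279 (167.3 − T) = 1260.27 (T − 11.5)
9080.9 − 54.279 T = 1260.27 T − 14493
23573.9 = 1314.549 T
T = 17.93 °C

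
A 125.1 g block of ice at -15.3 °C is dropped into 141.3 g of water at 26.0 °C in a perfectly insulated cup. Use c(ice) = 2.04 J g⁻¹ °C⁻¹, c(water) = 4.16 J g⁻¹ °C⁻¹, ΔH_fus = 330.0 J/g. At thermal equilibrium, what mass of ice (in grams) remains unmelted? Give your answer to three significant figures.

m_ice remaining = 90.6 g

Heat to warm all ice to 0 °C: 125.1×2.04×15.3 = 3904.6 J
Heat released by water cooling to 0 °C: 141.3×4.16×26.0 = 15283 J
15283 J < 3904.6 + 125.1×330.0 = 45187.6 J, so not all ice melts; final T = 0 °C.
Heat left for melting: 15283 − 3904.6 = 11378.4 J
Mass melted = 11378.4 / 330.0 = 34.48 g
Ice remaining = 125.1 − 34.48 = 90.62 g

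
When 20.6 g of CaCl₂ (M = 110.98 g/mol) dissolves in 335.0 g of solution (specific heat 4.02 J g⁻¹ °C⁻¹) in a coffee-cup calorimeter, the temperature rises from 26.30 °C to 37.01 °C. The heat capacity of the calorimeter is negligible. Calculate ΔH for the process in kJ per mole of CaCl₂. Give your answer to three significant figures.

|ΔT| = |37.01 − 26.30| = 10.71 °C
|q_surr| = (335.0 × 4.02) × 10.71 = 1346.7 × 10.71 = 14420 J
n(CaCl₂) = 20.6 / 110.98 = 0.1856 mol
Temperature rose, so q_rxn = −|q_surr| = -14.42 kJ
ΔH = q_rxn / n = -77.69 kJ/mol

ΔH = -77.7 kJ/mol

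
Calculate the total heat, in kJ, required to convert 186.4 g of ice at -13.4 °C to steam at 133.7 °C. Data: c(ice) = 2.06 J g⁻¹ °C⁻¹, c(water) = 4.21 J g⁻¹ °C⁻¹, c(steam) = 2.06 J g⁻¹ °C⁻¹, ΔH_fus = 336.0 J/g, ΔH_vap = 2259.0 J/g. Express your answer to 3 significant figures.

q = 580 kJ

q1 (heat ice -13.4→0.0 °C): 186.4 × 2.06 × 13.4 = 5145 J
q2 (melt at 0 °C): 186.4 × 336.0 = 62630 J
q3 (heat water 0.0→100.0 °C): 186.4 × 4.21 × 100.0 = 78474 J
q4 (vaporize at 100 °C): 186.4 × 2259.0 = 421078 J
q5 (heat steam 100.0→133.7 °C): 186.4 × 2.06 × 33.7 = 12940 J
Total: 5145 + 62630 + 78474 + 421078 + 12940 = 580267 J = 580 kJ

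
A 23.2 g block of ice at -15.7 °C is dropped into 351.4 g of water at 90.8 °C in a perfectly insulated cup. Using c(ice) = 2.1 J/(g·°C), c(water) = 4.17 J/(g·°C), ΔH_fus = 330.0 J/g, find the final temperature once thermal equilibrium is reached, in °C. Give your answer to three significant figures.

T_f = 79.8 °C

Heat to bring ice to 0 °C and melt it: q₁ = 23.2×2.1×15.7 + 23.2×330.0 = 8420.9 J
Heat the water can supply cooling to 0 °C: 351.4×4.17×90.8 = 133053 J > q₁, so all ice melts.
Energy balance: 351.4×4.17×(90.8 − T) = 8420.9 + 23.2×4.17×(T − 0)
1465.338(90.8 − T) = 8420.9 + 96.744 T
133053 − 8420.9 = 1562.082 T
T = 124632.1 / 1562.082 = 79.79 °C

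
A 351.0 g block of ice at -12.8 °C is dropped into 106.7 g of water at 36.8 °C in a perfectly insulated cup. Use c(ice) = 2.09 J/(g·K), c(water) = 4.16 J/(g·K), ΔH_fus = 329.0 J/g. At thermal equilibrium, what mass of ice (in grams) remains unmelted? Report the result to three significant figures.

m_ice remaining = 330 g

Heat to warm all ice to 0 °C: 351.0×2.09×12.8 = 9390.0 J
Heat released by water cooling to 0 °C: 106.7×4.16×36.8 = 16334 J
16334 J < 9390.0 + 351.0×329.0 = 124869.0 J, so not all ice melts; final T = 0 °C.
Heat left for melting: 16334 − 9390.0 = 6944.0 J
Mass melted = 6944.0 / 329.0 = 21.11 g
Ice remaining = 351.0 − 21.11 = 329.89 g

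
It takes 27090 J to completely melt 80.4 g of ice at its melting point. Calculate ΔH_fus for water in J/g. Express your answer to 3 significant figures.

ΔH_fus = q / m = 27090 / 80.4 = 337 J/g

ΔH_fus = 337 J/g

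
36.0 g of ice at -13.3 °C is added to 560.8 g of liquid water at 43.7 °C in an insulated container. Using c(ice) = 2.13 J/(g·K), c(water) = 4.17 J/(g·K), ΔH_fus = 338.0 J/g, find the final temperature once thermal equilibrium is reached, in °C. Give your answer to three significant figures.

T_f = 35.8 °C

Heat to bring ice to 0 °C and melt it: q₁ = 36.0×2.13×13.3 + 36.0×338.0 = 13188 J
Heat the water can supply cooling to 0 °C: 560.8×4.17×43.7 = 102194 J > q₁, so all ice melts.
Energy balance: 560.8×4.17×(43.7 − T) = 13188 + 36.0×4.17×(T − 0)
2338.536(43.7 − T) = 13188 + 150.12 T
102194 − 13188 = 2488.656 T
T = 89006 / 2488.656 = 35.76 °C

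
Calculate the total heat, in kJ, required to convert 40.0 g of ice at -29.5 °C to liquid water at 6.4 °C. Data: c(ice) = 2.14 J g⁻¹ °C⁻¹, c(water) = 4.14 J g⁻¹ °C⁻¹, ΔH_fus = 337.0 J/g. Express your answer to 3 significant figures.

q = 17.1 kJ

q1 (heat ice -29.5→0.0 °C): 40.0 × 2.14 × 29.5 = 2525 J
q2 (melt at 0 °C): 40.0 × 337.0 = 13480 J
q3 (heat water 0.0→6.4 °C): 40.0 × 4.14 × 6.4 = 1060 J
Total: 2525 + 13480 + 1060 = 17065 J = 17.1 kJ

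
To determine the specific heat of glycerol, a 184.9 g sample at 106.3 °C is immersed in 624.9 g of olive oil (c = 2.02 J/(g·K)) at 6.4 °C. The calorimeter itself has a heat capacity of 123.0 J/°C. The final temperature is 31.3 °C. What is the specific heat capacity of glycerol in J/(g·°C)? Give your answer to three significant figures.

c = 2.49 J/(g·°C)

q_gained = (624.9 × 2.02 + 123.0) × (31.3 − 6.4) = 34490 J
q_lost = 184.9 × c × (106.3 − 31.3) = 13867.5 c
Set equal: c = 34490 / 13867.5 = 2.49 J/(g·°C)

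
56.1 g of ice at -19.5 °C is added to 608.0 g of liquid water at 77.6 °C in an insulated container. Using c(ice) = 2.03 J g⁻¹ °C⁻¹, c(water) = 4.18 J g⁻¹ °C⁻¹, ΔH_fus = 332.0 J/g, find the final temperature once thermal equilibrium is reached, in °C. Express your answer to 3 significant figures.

T_f = 63.5 °C

Heat to bring ice to 0 °C and melt it: q₁ = 56.1×2.03×19.5 + 56.1×332.0 = 20846 J
Heat the water can supply cooling to 0 °C: 608.0×4.18×77.6 = 197216 J > q₁, so all ice melts.
Energy balance: 608.0×4.18×(77.6 − T) = 20846 + 56.1×4.18×(T − 0)
2541.44(77.6 − T) = 20846 + 234.498 T
197216 − 20846 = 2775.938 T
T = 176370 / 2775.938 = 63.54 °C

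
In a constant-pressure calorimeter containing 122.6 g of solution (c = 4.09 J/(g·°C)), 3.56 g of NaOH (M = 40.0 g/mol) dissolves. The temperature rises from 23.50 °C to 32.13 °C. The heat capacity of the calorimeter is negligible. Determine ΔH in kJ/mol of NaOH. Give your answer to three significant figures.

ΔH = -48.6 kJ/mol

|ΔT| = |32.13 − 23.50| = 8.63 °C
|q_surr| = (122.6 × 4.09) × 8.63 = 501.434 × 8.63 = 4327 J
n(NaOH) = 3.56 / 40.0 = 0.08900 mol
Temperature rose, so q_rxn = −|q_surr| = -4.327 kJ
ΔH = q_rxn / n = -48.62 kJ/mol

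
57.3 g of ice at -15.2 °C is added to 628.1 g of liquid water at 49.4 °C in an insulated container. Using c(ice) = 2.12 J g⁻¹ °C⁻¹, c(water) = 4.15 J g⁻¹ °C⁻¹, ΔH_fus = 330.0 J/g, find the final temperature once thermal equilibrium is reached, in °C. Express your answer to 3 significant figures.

Heat to bring ice to 0 °C and melt it: q₁ = 57.3×2.12×15.2 + 57.3×330.0 = 20755 J
Heat the water can supply cooling to 0 °C: 628.1×4.15×49.4 = 128767 J > q₁, so all ice melts.
Energy balance: 628.1×4.15×(49.4 − T) = 20755 + 57.3×4.15×(T − 0)
2606.615(49.4 − T) = 20755 + 237.795 T
128767 − 20755 = 2844.410 T
T = 108012 / 2844.410 = 37.97 °C

T_f = 38.0 °C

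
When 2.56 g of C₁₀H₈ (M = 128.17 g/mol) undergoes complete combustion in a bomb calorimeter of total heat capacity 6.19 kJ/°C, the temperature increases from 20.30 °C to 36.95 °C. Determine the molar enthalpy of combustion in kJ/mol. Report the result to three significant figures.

ΔT = 36.95 − 20.30 = 16.65 °C
q_cal = C_cal × ΔT = 6.19 × 16.65 = 103.0635 kJ
n = 2.56 / 128.17 = 0.01997 mol
q_rxn = −q_cal = -103.0635 kJ
ΔH = -103.0635 / 0.01997 = -5161 kJ/mol

ΔH = -5160 kJ/mol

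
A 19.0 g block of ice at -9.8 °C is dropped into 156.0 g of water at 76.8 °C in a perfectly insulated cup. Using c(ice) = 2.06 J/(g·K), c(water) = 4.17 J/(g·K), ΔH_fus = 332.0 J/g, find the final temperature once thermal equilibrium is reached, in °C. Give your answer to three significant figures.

T_f = 59.3 °C

Heat to bring ice to 0 °C and melt it: q₁ = 19.0×2.06×9.8 + 19.0×332.0 = 6691.6 J
Heat the water can supply cooling to 0 °C: 156.0×4.17×76.8 = 49959.9 J > q₁, so all ice melts.
Energy balance: 156.0×4.17×(76.8 − T) = 6691.6 + 19.0×4.17×(T − 0)
650.52(76.8 − T) = 6691.6 + 79.23 T
49959.9 − 6691.6 = 729.75 T
T = 43268.3 / 729.75 = 59.29 °C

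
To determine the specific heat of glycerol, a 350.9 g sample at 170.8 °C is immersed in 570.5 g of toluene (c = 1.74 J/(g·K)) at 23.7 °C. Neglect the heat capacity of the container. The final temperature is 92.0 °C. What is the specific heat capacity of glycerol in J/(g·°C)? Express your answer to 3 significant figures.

c = 2.45 J/(g·°C)

q_gained = (570.5 × 1.74) × (92.0 − 23.7) = 67800 J
q_lost = 350.9 × c × (170.8 − 92.0) = 27650.92 c
Set equal: c = 67800 / 27650.92 = 2.45 J/(g·°C)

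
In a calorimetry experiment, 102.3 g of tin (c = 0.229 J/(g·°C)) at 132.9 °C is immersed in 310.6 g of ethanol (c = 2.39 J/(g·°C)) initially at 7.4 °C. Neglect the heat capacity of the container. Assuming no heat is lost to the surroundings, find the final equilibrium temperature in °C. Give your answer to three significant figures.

Heat lost by tin = heat gained by ethanol.
(102.3)(0.229)(132.9 − T) = (310.6)(2.39)(T − 7.4)
23.4267 (132.9 − T) = 742.334 (T − 7.4)
3113.4 − 23.4267 T = 742.334 T − 5493.3
8606.7 = 765.7607 T
T = 11.24 °C

T_f = 11.2 °C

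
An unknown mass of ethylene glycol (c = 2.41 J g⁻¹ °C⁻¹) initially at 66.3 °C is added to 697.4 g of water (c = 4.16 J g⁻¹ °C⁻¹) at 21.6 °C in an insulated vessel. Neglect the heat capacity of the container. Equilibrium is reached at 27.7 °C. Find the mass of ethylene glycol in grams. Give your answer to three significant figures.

q_gained = (697.4 × 4.16) × (27.7 − 21.6) = 17700 J
q_lost = m × 2.41 × (66.3 − 27.7) = 93.026 m
m = 17700 / 93.026 = 190 g

m = 190 g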